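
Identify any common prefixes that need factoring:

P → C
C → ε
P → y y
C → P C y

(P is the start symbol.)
No, left-factoring is not needed

Left-factoring is needed when two productions for the same non-terminal
share a common prefix on the right-hand side.

Productions for P:
  P → C
  P → y y
Productions for C:
  C → ε
  C → P C y

No common prefixes found.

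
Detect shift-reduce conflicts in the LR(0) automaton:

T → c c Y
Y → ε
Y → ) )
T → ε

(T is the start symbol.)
Yes — I0: [T → .] vs [T → . c c Y]; I3: [Y → .] vs [Y → . ) )]

Augment with T' → T and build the canonical LR(0) collection (I0 = CLOSURE({[T' → . T]}), then GOTO on every symbol after a dot until no new states appear). It has 7 states:
  I0: { [T → . c c Y], [T → .], [T' → . T] }  — shift, reduce
  I1: { [T' → T .] }  — accept
  I2: { [T → c . c Y] }  — shift
  I3: { [T → c c . Y], [Y → . ) )], [Y → .] }  — shift, reduce
  I4: { [Y → ) . )] }  — shift
  I5: { [T → c c Y .] }  — reduce
  I6: { [Y → ) ) .] }  — reduce

I0 contains reduce item [T → .] and shift item [T → . c c Y] — shift-reduce conflict.
I3 contains reduce item [Y → .] and shift item [Y → . ) )] — shift-reduce conflict.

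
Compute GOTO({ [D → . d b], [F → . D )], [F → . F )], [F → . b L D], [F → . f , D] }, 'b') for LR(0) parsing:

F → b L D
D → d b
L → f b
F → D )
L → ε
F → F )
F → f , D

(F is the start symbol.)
GOTO(I, 'b') = CLOSURE({ [A → αX.β] : [A → α.Xβ] ∈ I, X = 'b' })

Items with dot before 'b', with the dot advanced:
  [F → . b L D] → [F → b . L D]
Closure of the advanced items:
  [F → b . L D] has the dot before L: add [L → . f b], [L → .]

GOTO = { [F → b . L D], [L → . f b], [L → .] }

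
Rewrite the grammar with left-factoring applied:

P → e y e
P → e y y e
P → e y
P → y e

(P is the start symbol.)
Left-factoring transforms A → αβ₁ | αβ₂ into A → αA' and A' → β₁ | β₂
(α is the longest common prefix among the alternatives). Repeat until
no nonterminal has two alternatives with a common prefix.

Round 1: P has alternatives sharing prefix 'e y'. Introduce P': P → e y P'
  Add: P' → e
  Add: P' → y e
  Add: P' → ε

No remaining common prefixes — done.

Resulting grammar:
P → e y P'
P' → e
P' → y e
P' → ε
P → y e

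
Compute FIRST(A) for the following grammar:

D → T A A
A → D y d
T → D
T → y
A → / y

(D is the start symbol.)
{ '/', 'y' }

To compute FIRST(A), examine every production with A on the left-hand side, reading each right-hand side left to right until a non-nullable symbol is reached.

FIRST sets of the other non-terminals involved (by the same procedure, iterated to a fixed point):
  FIRST(D) = { 'y' }

From A → D y d:
  - D is a non-terminal: add FIRST(D) \ {ε} = { 'y' }
    D is not nullable, so stop
From A → / y:
  - '/' is a terminal: add '/' and stop

Collecting: FIRST(A) = { '/', 'y' }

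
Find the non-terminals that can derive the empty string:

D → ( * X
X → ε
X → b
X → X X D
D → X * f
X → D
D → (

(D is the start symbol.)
A non-terminal is nullable if it can derive ε (the empty string): either it has an ε-production, or it has a production whose right-hand side consists entirely of nullable non-terminals.

ε-productions: X → ε
So X is immediately nullable.
No further non-terminal can be added: every production for the remaining non-terminals contains a terminal or a non-nullable non-terminal.
Nullable = { 'X' }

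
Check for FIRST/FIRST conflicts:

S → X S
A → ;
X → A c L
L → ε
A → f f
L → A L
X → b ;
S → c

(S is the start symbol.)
No FIRST/FIRST conflicts.

A FIRST/FIRST conflict occurs when two productions N → α and N → β for the same non-terminal have FIRST(α) ∩ FIRST(β) ≠ ∅ (with ε ∈ FIRST of a nullable right-hand side, so two nullable alternatives also conflict).

FIRST sets of the non-terminals at (or reachable through a nullable prefix from) the front of some alternative:
  FIRST(X) = { ';', 'b', 'f' }
  FIRST(A) = { ';', 'f' }

Productions for S:
  S → X S: FIRST = { ';', 'b', 'f' }
  S → c: FIRST = { 'c' }
Productions for A:
  A → ;: FIRST = { ';' }
  A → f f: FIRST = { 'f' }
Productions for X:
  X → A c L: FIRST = { ';', 'f' }
  X → b ;: FIRST = { 'b' }
Productions for L:
  L → ε: FIRST = { ε }
  L → A L: FIRST = { ';', 'f' }

All alternatives of each non-terminal have pairwise disjoint FIRST sets.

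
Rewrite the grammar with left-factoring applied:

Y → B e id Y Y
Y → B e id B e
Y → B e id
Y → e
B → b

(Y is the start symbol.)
Y → B e id Y'
Y' → Y Y
Y' → B e
Y' → ε
Y → e
B → b

Left-factoring transforms A → αβ₁ | αβ₂ into A → αA' and A' → β₁ | β₂
(α is the longest common prefix among the alternatives). Repeat until
no nonterminal has two alternatives with a common prefix.

Round 1: Y has alternatives sharing prefix 'B e id'. Introduce Y': Y → B e id Y'
  Add: Y' → Y Y
  Add: Y' → B e
  Add: Y' → ε

No remaining common prefixes — done.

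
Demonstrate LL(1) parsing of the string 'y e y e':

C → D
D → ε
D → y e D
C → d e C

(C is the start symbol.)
LL(1) parsing maintains a stack (initially the start symbol over $) and the input. At each step: if the stack top is a terminal, match it against the current input token; if it is a non-terminal N, replace it with the RHS of M[N, lookahead] (the unique production whose predict set contains the lookahead).

Stack is shown with the top on the left.

Stack    Input      Action
--------------------------
C $      y e y e $  output C → D
D $      y e y e $  output D → y e D
y e D $  y e y e $  match 'y'
e D $    e y e $    match 'e'
D $      y e $      output D → y e D
y e D $  y e $      match 'y'
e D $    e $        match 'e'
D $      $          output D → ε
$        $          accept

The string is accepted.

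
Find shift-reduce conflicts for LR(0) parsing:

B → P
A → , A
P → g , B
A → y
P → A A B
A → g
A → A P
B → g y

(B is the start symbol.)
Augment with B' → B and build the canonical LR(0) collection (I0 = CLOSURE({[B' → . B]}), then GOTO on every symbol after a dot until no new states appear). It has 17 states:
  I0: { [A → . , A], [A → . A P], [A → . g], [A → . y], [B → . P], [B → . g y], [B' → . B], [P → . A A B], [P → . g , B] }  — shift
  I1: { [A → , . A], [A → . , A], [A → . A P], [A → . g], [A → . y] }  — shift
  I2: { [A → . , A], [A → . A P], [A → . g], [A → . y], [A → A . P], [P → . A A B], [P → . g , B], [P → A . A B] }  — shift
  I3: { [B' → B .] }  — accept
  I4: { [B → P .] }  — reduce
  I5: { [A → g .], [B → g . y], [P → g . , B] }  — shift, reduce
  I6: { [A → y .] }  — reduce
  I7: { [A → . , A], [A → . A P], [A → . g], [A → . y], [B → . P], [B → . g y], [P → . A A B], [P → . g , B], [P → g , . B] }  — shift
  I8: { [B → g y .] }  — reduce
  I9: { [P → g , B .] }  — reduce
  I10: { [A → . , A], [A → . A P], [A → . g], [A → . y], [A → A . P], [B → . P], [B → . g y], [P → . A A B], [P → . g , B], [P → A . A B], [P → A A . B] }  — shift
  I11: { [A → A P .] }  — reduce
  I12: { [A → g .], [P → g . , B] }  — shift, reduce
  I13: { [P → A A B .] }  — reduce
  I14: { [A → A P .], [B → P .] }  — 2 reduces
  I15: { [A → , A .], [A → . , A], [A → . A P], [A → . g], [A → . y], [A → A . P], [P → . A A B], [P → . g , B] }  — shift, reduce
  I16: { [A → g .] }  — reduce

I5 contains reduce item [A → g .] and shift items [B → g . y], [P → g . , B] — shift-reduce conflict.
I12 contains reduce item [A → g .] and shift item [P → g . , B] — shift-reduce conflict.
I15 contains reduce item [A → , A .] and shift items [A → . , A], [A → . g], [A → . y], [P → . g , B] — shift-reduce conflict.

Answer: Yes — I5: [A → g .] vs [B → g . y]; I12: [A → g .] vs [P → g . , B]; I15: [A → , A .] vs [A → . , A]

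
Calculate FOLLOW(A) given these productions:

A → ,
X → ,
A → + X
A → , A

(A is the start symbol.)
{ $ }

To compute FOLLOW(A), find every occurrence of A on a right-hand side N → α A β: add FIRST(β) \ {ε}, and if β is empty or nullable also add FOLLOW(N). Iterate to a fixed point.

A is the start symbol, so $ ∈ FOLLOW(A).
In A → , A: A is at the end; this adds FOLLOW(A) to itself — nothing new

Taking the union: FOLLOW(A) = { $ }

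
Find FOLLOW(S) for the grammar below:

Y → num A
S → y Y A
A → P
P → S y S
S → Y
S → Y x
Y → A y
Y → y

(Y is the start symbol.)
{ $, 'num', 'x', 'y' }

In P → S y S: S is followed by y S, add FIRST(y S) \ {ε} = { 'y' }
In P → S y S: S is at the end, add FOLLOW(P)

The FOLLOW sets referred to above (computed the same way, to a fixed point):
  FOLLOW(P) = { $, 'num', 'x', 'y' }

Taking the union: FOLLOW(S) = { $, 'num', 'x', 'y' }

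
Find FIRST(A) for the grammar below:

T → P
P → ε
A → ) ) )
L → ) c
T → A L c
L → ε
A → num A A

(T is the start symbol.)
{ ')', 'num' }

To compute FIRST(A), examine every production with A on the left-hand side, reading each right-hand side left to right until a non-nullable symbol is reached.

From A → ) ) ):
  - ')' is a terminal: add ')' and stop
From A → num A A:
  - num is a terminal: add 'num' and stop

Collecting: FIRST(A) = { ')', 'num' }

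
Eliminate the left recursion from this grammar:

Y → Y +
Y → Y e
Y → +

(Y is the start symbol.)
Y → + Y'
Y' → + Y'
Y' → e Y'
Y' → ε

Y is directly left-recursive. The standard transformation for
  A → A α₁ | ... | A α_m | β₁ | ... | β_n
is
  A  → β₁ A' | ... | β_n A'
  A' → α₁ A' | ... | α_m A' | ε

Y → + becomes Y → + Y'
Y → Y + becomes Y' → + Y'
Y → Y e becomes Y' → e Y'
Add Y' → ε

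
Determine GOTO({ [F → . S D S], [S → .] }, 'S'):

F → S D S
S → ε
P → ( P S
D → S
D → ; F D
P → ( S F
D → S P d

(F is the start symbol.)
GOTO(I, 'S') = CLOSURE({ [A → αX.β] : [A → α.Xβ] ∈ I, X = 'S' })

Items with dot before 'S', with the dot advanced:
  [F → . S D S] → [F → S . D S]
Closure of the advanced items:
  [F → S . D S] has the dot before D: add [D → . S], [D → . ; F D], [D → . S P d]
  [D → . S] has the dot before S: add [S → .]

GOTO = { [D → . ; F D], [D → . S P d], [D → . S], [F → S . D S], [S → .] }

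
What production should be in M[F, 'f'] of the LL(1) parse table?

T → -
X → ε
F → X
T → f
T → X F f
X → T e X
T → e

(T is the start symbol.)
To find M[F, 'f'], we find productions for F where 'f' is in the predict set (PREDICT(N → α) = (FIRST(α) \ {ε}) ∪ (FOLLOW(N) if α ⇒* ε)).

Relevant sets:
  FIRST(X) = { '-', 'e', 'f', ε }
  FOLLOW(F) = { 'f' }

F → X: PREDICT = { '-', 'e', 'f' }
  'f' is in predict set, so this production goes in M[F, 'f']

M[F, 'f'] = F → X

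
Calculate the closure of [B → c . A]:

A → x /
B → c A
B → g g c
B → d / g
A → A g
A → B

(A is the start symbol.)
To compute CLOSURE, for each item [A → α.Bβ] where B is a non-terminal, add [B → .γ] for all productions B → γ; repeat for the newly added items until nothing changes.

Start with: [B → c . A]
  [B → c . A] has the dot before A: add [A → . x /], [A → . A g], [A → . B]
  [A → . B] has the dot before B: add [B → . c A], [B → . g g c], [B → . d / g]
No further items can be added.

CLOSURE = { [A → . A g], [A → . B], [A → . x /], [B → . c A], [B → . d / g], [B → . g g c], [B → c . A] }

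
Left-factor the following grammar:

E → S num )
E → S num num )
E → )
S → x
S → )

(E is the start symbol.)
E → S num E'
E' → )
E' → num )
E → )
S → x
S → )

Left-factoring transforms A → αβ₁ | αβ₂ into A → αA' and A' → β₁ | β₂
(α is the longest common prefix among the alternatives). Repeat until
no nonterminal has two alternatives with a common prefix.

Round 1: E has alternatives sharing prefix 'S num'. Introduce E': E → S num E'
  Add: E' → )
  Add: E' → num )

No remaining common prefixes — done.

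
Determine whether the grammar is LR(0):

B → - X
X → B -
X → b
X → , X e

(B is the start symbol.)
Yes, the grammar is LR(0)

A grammar is LR(0) if no state in the canonical LR(0) collection has:
  - both a shift item (dot before a terminal) and a complete item (shift-reduce conflict), or
  - two or more complete items (reduce-reduce conflict; the accept item [B' → B .] counts as a complete item here).

Augment with B' → B and build the canonical LR(0) collection (I0 = CLOSURE({[B' → . B]}), then GOTO on every symbol after a dot until no new states appear). It has 10 states:
  I0: { [B → . - X], [B' → . B] }  — shift
  I1: { [B → - . X], [B → . - X], [X → . , X e], [X → . B -], [X → . b] }  — shift
  I2: { [B' → B .] }  — accept
  I3: { [B → . - X], [X → , . X e], [X → . , X e], [X → . B -], [X → . b] }  — shift
  I4: { [X → B . -] }  — shift
  I5: { [B → - X .] }  — reduce
  I6: { [X → b .] }  — reduce
  I7: { [X → B - .] }  — reduce
  I8: { [X → , X . e] }  — shift
  I9: { [X → , X e .] }  — reduce

Every state is either a pure shift/goto state or contains exactly one complete item and nothing to shift — no conflicts. The grammar is LR(0).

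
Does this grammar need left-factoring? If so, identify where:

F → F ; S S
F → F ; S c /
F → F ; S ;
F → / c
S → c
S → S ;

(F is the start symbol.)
Left-factoring is needed when two productions for the same non-terminal
share a common prefix on the right-hand side.

Productions for F:
  F → F ; S S
  F → F ; S c /
  F → F ; S ;
  F → / c
Productions for S:
  S → c
  S → S ;

Found common prefix 'F ; S' in productions for F

Answer: Yes, F has productions with common prefix 'F ; S'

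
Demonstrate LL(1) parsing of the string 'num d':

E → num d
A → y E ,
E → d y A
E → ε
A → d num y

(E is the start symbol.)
LL(1) parsing maintains a stack (initially the start symbol over $) and the input. At each step: if the stack top is a terminal, match it against the current input token; if it is a non-terminal N, replace it with the RHS of M[N, lookahead] (the unique production whose predict set contains the lookahead).

Stack is shown with the top on the left.

Stack    Input    Action
------------------------
E $      num d $  output E → num d
num d $  num d $  match 'num'
d $      d $      match 'd'
$        $        accept

The string is accepted.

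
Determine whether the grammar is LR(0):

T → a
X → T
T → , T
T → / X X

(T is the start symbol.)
Augment with T' → T and build the canonical LR(0) collection (I0 = CLOSURE({[T' → . T]}), then GOTO on every symbol after a dot until no new states appear). It has 9 states:
  I0: { [T → . , T], [T → . / X X], [T → . a], [T' → . T] }  — shift
  I1: { [T → , . T], [T → . , T], [T → . / X X], [T → . a] }  — shift
  I2: { [T → . , T], [T → . / X X], [T → . a], [T → / . X X], [X → . T] }  — shift
  I3: { [T' → T .] }  — accept
  I4: { [T → a .] }  — reduce
  I5: { [X → T .] }  — reduce
  I6: { [T → . , T], [T → . / X X], [T → . a], [T → / X . X], [X → . T] }  — shift
  I7: { [T → / X X .] }  — reduce
  I8: { [T → , T .] }  — reduce

Every state is either a pure shift/goto state or contains exactly one complete item and nothing to shift — no conflicts. The grammar is LR(0).

Answer: Yes, the grammar is LR(0)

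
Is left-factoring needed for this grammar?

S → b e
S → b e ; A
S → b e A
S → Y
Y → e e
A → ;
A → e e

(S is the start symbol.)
Left-factoring is needed when two productions for the same non-terminal
share a common prefix on the right-hand side.

Productions for S:
  S → b e
  S → b e ; A
  S → b e A
  S → Y
Productions for A:
  A → ;
  A → e e

Found common prefix 'b e' in productions for S

Answer: Yes, S has productions with common prefix 'b e'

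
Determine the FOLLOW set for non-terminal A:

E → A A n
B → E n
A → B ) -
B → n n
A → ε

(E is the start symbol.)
To compute FOLLOW(A), find every occurrence of A on a right-hand side N → α A β: add FIRST(β) \ {ε}, and if β is empty or nullable also add FOLLOW(N). Iterate to a fixed point.

In E → A A n: A is followed by A n, add FIRST(A n) \ {ε} = { 'n' }
In E → A A n: A is followed by n, add FIRST(n) \ {ε} = { 'n' }

Taking the union: FOLLOW(A) = { 'n' }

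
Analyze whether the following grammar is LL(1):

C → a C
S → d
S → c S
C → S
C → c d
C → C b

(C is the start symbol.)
No. Predict set conflict for C: { 'a' }

A grammar is LL(1) if for each non-terminal N with multiple productions, the predict sets of those productions are pairwise disjoint, where PREDICT(N → α) = (FIRST(α) \ {ε}) ∪ (FOLLOW(N) if α ⇒* ε).

Relevant sets:
  FIRST(S) = { 'c', 'd' }
  FIRST(C) = { 'a', 'c', 'd' }

For C:
  PREDICT(C → a C) = { 'a' }
  PREDICT(C → S) = { 'c', 'd' }
  PREDICT(C → c d) = { 'c' }
  PREDICT(C → C b) = { 'a', 'c', 'd' }
For S:
  PREDICT(S → d) = { 'd' }
  PREDICT(S → c S) = { 'c' }

Conflict found: Predict set conflict for C: { 'a' }
The grammar is NOT LL(1).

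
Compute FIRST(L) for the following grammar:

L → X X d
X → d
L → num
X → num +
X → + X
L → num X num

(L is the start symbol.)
{ '+', 'd', 'num' }

FIRST sets of the other non-terminals involved (by the same procedure, iterated to a fixed point):
  FIRST(X) = { '+', 'd', 'num' }

From L → X X d:
  - X is a non-terminal: add FIRST(X) \ {ε} = { '+', 'd', 'num' }
    X is not nullable, so stop
From L → num:
  - num is a terminal: add 'num' and stop
From L → num X num:
  - num is a terminal: add 'num' and stop

Collecting: FIRST(L) = { '+', 'd', 'num' }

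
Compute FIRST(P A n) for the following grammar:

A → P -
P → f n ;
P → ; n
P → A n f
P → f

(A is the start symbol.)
{ ';', 'f' }

FIRST sets of the non-terminals involved (from the grammar, by fixed-point iteration):
  FIRST(P) = { ';', 'f' }

To compute FIRST(P A n), process the symbols left to right:
Symbol P is a non-terminal. Add FIRST(P) \ {ε} = { ';', 'f' }
P is not nullable (ε ∉ FIRST(P)), so stop here.
FIRST(P A n) = { ';', 'f' }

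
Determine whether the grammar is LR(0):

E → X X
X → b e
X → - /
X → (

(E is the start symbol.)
A grammar is LR(0) if no state in the canonical LR(0) collection has:
  - both a shift item (dot before a terminal) and a complete item (shift-reduce conflict), or
  - two or more complete items (reduce-reduce conflict; the accept item [E' → E .] counts as a complete item here).

Augment with E' → E and build the canonical LR(0) collection (I0 = CLOSURE({[E' → . E]}), then GOTO on every symbol after a dot until no new states appear). It has 9 states:
  I0: { [E → . X X], [E' → . E], [X → . (], [X → . - /], [X → . b e] }  — shift
  I1: { [X → ( .] }  — reduce
  I2: { [X → - . /] }  — shift
  I3: { [E' → E .] }  — accept
  I4: { [E → X . X], [X → . (], [X → . - /], [X → . b e] }  — shift
  I5: { [X → b . e] }  — shift
  I6: { [X → b e .] }  — reduce
  I7: { [E → X X .] }  — reduce
  I8: { [X → - / .] }  — reduce

Every state is either a pure shift/goto state or contains exactly one complete item and nothing to shift — no conflicts. The grammar is LR(0).

Answer: Yes, the grammar is LR(0)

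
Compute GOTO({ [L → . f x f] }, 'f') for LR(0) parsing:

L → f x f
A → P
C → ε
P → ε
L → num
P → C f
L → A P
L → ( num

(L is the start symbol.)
{ [L → f . x f] }

GOTO(I, 'f') = CLOSURE({ [A → αX.β] : [A → α.Xβ] ∈ I, X = 'f' })

Items with dot before 'f', with the dot advanced:
  [L → . f x f] → [L → f . x f]
Closure adds nothing (no advanced item has the dot before a non-terminal).

GOTO = { [L → f . x f] }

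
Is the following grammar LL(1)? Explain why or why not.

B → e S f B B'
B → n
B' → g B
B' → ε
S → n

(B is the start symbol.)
No. Predict set conflict for B': { 'g' }

Relevant sets:
  FOLLOW(B') = { $, 'g' }

For B:
  PREDICT(B → e S f B B') = { 'e' }
  PREDICT(B → n) = { 'n' }
For B':
  PREDICT(B' → g B) = { 'g' }
  PREDICT(B' → ε) = { $, 'g' }
S has a single production, so nothing to check there.

Conflict found: Predict set conflict for B': { 'g' }
The grammar is NOT LL(1).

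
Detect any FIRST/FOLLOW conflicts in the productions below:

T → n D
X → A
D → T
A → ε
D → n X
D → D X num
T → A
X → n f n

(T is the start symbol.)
A FIRST/FOLLOW conflict occurs when a non-terminal N has a nullable alternative N → β (β ⇒* ε) and another alternative N → α with FIRST(α) ∩ FOLLOW(N) ≠ ∅: on such a lookahead the parser cannot decide between expanding α and letting N vanish via β.

Nullable non-terminals: A, D, T, X.
FIRST sets used below: FIRST(T) = { 'n', ε }, FIRST(D) = { 'n', 'num', ε }, FIRST(X) = { 'n', ε }, FIRST(A) = { ε }
A has a nullable alternative but only one production, so nothing to check.

D: nullable alternative(s) D → T; FOLLOW(D) = { $, 'n', 'num' }
  D → T: FIRST \ {ε} = { 'n' } — this is the only nullable alternative, skip
  D → n X: FIRST \ {ε} = { 'n' } — overlaps FOLLOW(D) on { 'n' }: CONFLICT
  D → D X num: FIRST \ {ε} = { 'n', 'num' } — overlaps FOLLOW(D) on { 'n', 'num' }: CONFLICT

T: nullable alternative(s) T → A; FOLLOW(T) = { $, 'n', 'num' }
  T → n D: FIRST \ {ε} = { 'n' } — overlaps FOLLOW(T) on { 'n' }: CONFLICT
  T → A: FIRST \ {ε} = { } — this is the only nullable alternative, skip

X: nullable alternative(s) X → A; FOLLOW(X) = { $, 'n', 'num' }
  X → A: FIRST \ {ε} = { } — this is the only nullable alternative, skip
  X → n f n: FIRST \ {ε} = { 'n' } — overlaps FOLLOW(X) on { 'n' }: CONFLICT

So the grammar has 4 FIRST/FOLLOW conflicts (marked CONFLICT above).

Answer: Yes. T → n D with FOLLOW(T) on { 'n' }; X → n f n with FOLLOW(X) on { 'n' }; D → n X with FOLLOW(D) on { 'n' }; D → D X num with FOLLOW(D) on { 'n', 'num' }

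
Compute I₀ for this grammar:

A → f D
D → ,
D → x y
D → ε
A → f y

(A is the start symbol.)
{ [A → . f D], [A → . f y], [A' → . A] }

First, augment the grammar with A' → A
I₀ = CLOSURE({ [A' → . A] }):
  [A' → . A] has the dot before A: add [A → . f D], [A → . f y]
No further items can be added.

I₀ = { [A → . f D], [A → . f y], [A' → . A] }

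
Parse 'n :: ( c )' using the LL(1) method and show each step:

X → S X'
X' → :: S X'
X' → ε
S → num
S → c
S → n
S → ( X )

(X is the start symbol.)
LL(1) parsing maintains a stack (initially the start symbol over $) and the input. At each step: if the stack top is a terminal, match it against the current input token; if it is a non-terminal N, replace it with the RHS of M[N, lookahead] (the unique production whose predict set contains the lookahead).

Stack is shown with the top on the left.

Stack        Input         Action
---------------------------------
X $          n :: ( c ) $  output X → S X'
S X' $       n :: ( c ) $  output S → n
n X' $       n :: ( c ) $  match 'n'
X' $         :: ( c ) $    output X' → :: S X'
:: S X' $    :: ( c ) $    match '::'
S X' $       ( c ) $       output S → ( X )
( X ) X' $   ( c ) $       match '('
X ) X' $     c ) $         output X → S X'
S X' ) X' $  c ) $         output S → c
c X' ) X' $  c ) $         match 'c'
X' ) X' $    ) $           output X' → ε
) X' $       ) $           match ')'
X' $         $             output X' → ε
$            $             accept

The string is accepted.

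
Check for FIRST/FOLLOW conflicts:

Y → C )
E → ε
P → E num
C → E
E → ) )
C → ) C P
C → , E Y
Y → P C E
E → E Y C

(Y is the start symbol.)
Yes. E → ')' ')' with FOLLOW(E) on { ')' }; E → E Y C with FOLLOW(E) on { ')', ',', 'num' }; C → ')' C P with FOLLOW(C) on { ')' }; C → ',' E Y with FOLLOW(C) on { ',' }

A FIRST/FOLLOW conflict occurs when a non-terminal N has a nullable alternative N → β (β ⇒* ε) and another alternative N → α with FIRST(α) ∩ FOLLOW(N) ≠ ∅: on such a lookahead the parser cannot decide between expanding α and letting N vanish via β.

Nullable non-terminals: C, E.
FIRST sets used below: FIRST(E) = { ')', ',', 'num', ε }, FIRST(Y) = { ')', ',', 'num' }

C: nullable alternative(s) C → E; FOLLOW(C) = { $, ')', ',', 'num' }
  C → E: FIRST \ {ε} = { ')', ',', 'num' } — this is the only nullable alternative, skip
  C → ) C P: FIRST \ {ε} = { ')' } — overlaps FOLLOW(C) on { ')' }: CONFLICT
  C → , E Y: FIRST \ {ε} = { ',' } — overlaps FOLLOW(C) on { ',' }: CONFLICT

E: nullable alternative(s) E → ε; FOLLOW(E) = { $, ')', ',', 'num' }
  E → ε: FIRST \ {ε} = { } — this is the only nullable alternative, skip
  E → ) ): FIRST \ {ε} = { ')' } — overlaps FOLLOW(E) on { ')' }: CONFLICT
  E → E Y C: FIRST \ {ε} = { ')', ',', 'num' } — overlaps FOLLOW(E) on { ')', ',', 'num' }: CONFLICT

P, Y have no nullable alternative, so no FIRST/FOLLOW check is needed there.

So the grammar has 4 FIRST/FOLLOW conflicts (marked CONFLICT above).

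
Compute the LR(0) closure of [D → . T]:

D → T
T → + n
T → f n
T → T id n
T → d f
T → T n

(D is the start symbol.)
{ [D → . T], [T → . + n], [T → . T id n], [T → . T n], [T → . d f], [T → . f n] }

To compute CLOSURE, for each item [A → α.Bβ] where B is a non-terminal, add [B → .γ] for all productions B → γ; repeat for the newly added items until nothing changes.

Start with: [D → . T]
  [D → . T] has the dot before T: add [T → . + n], [T → . f n], [T → . T id n], [T → . d f], [T → . T n]
No further items can be added.

CLOSURE = { [D → . T], [T → . + n], [T → . T id n], [T → . T n], [T → . d f], [T → . f n] }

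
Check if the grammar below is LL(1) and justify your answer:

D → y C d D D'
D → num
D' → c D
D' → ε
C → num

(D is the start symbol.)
A grammar is LL(1) if for each non-terminal N with multiple productions, the predict sets of those productions are pairwise disjoint, where PREDICT(N → α) = (FIRST(α) \ {ε}) ∪ (FOLLOW(N) if α ⇒* ε).

Relevant sets:
  FOLLOW(D') = { $, 'c' }

For D:
  PREDICT(D → y C d D D') = { 'y' }
  PREDICT(D → num) = { 'num' }
For D':
  PREDICT(D' → c D) = { 'c' }
  PREDICT(D' → ε) = { $, 'c' }
C has a single production, so nothing to check there.

Conflict found: Predict set conflict for D': { 'c' }
The grammar is NOT LL(1).

Answer: No. Predict set conflict for D': { 'c' }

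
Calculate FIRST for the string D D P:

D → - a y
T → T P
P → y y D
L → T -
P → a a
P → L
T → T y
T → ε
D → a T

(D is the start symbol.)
{ '-', 'a' }

FIRST sets of the non-terminals involved (from the grammar, by fixed-point iteration):
  FIRST(D) = { '-', 'a' }

To compute FIRST(D D P), process the symbols left to right:
Symbol D is a non-terminal. Add FIRST(D) \ {ε} = { '-', 'a' }
D is not nullable (ε ∉ FIRST(D)), so stop here.
FIRST(D D P) = { '-', 'a' }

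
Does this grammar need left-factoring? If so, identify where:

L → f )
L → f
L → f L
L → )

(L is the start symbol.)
Left-factoring is needed when two productions for the same non-terminal
share a common prefix on the right-hand side.

Productions for L:
  L → f )
  L → f
  L → f L
  L → )

Found common prefix 'f' in productions for L

Answer: Yes, L has productions with common prefix 'f'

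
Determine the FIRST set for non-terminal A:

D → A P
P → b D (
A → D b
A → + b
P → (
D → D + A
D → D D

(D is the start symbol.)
{ '+' }

FIRST sets of the other non-terminals involved (by the same procedure, iterated to a fixed point):
  FIRST(D) = { '+' }

From A → D b:
  - D is a non-terminal: add FIRST(D) \ {ε} = { '+' }
    D is not nullable, so stop
From A → + b:
  - '+' is a terminal: add '+' and stop

Collecting: FIRST(A) = { '+' }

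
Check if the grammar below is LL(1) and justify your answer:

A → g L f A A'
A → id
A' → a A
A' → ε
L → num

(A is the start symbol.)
No. Predict set conflict for A': { 'a' }

A grammar is LL(1) if for each non-terminal N with multiple productions, the predict sets of those productions are pairwise disjoint, where PREDICT(N → α) = (FIRST(α) \ {ε}) ∪ (FOLLOW(N) if α ⇒* ε).

Relevant sets:
  FOLLOW(A') = { $, 'a' }

For A:
  PREDICT(A → g L f A A') = { 'g' }
  PREDICT(A → id) = { 'id' }
For A':
  PREDICT(A' → a A) = { 'a' }
  PREDICT(A' → ε) = { $, 'a' }
L has a single production, so nothing to check there.

Conflict found: Predict set conflict for A': { 'a' }
The grammar is NOT LL(1).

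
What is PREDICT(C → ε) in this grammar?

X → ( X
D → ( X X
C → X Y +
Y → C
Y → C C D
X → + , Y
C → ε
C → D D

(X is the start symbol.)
{ $, '(', '+' }

PREDICT(C → ε) = (FIRST(RHS) \ {ε}) ∪ (FOLLOW(C) if ε ∈ FIRST(RHS), i.e. RHS ⇒* ε)
The right-hand side is ε (FIRST(ε) = { ε }), so the predict set is FOLLOW(C) = { $, '(', '+' }
PREDICT(C → ε) = { $, '(', '+' }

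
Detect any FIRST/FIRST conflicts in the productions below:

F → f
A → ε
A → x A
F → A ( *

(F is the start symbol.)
No FIRST/FIRST conflicts.

FIRST sets of the non-terminals at (or reachable through a nullable prefix from) the front of some alternative:
  FIRST(A) = { 'x', ε }

Productions for F:
  F → f: FIRST = { 'f' }
  F → A ( *: FIRST = { '(', 'x' }
Productions for A:
  A → ε: FIRST = { ε }
  A → x A: FIRST = { 'x' }

All alternatives of each non-terminal have pairwise disjoint FIRST sets.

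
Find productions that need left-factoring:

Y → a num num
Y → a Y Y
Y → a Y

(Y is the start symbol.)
Yes, Y has productions with common prefix 'a'

Left-factoring is needed when two productions for the same non-terminal
share a common prefix on the right-hand side.

Productions for Y:
  Y → a num num
  Y → a Y Y
  Y → a Y

Found common prefix 'a' in productions for Y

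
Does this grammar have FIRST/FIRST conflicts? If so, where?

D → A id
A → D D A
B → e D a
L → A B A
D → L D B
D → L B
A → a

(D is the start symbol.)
Yes. D → A id / D → L D B on { 'a' }; D → A id / D → L B on { 'a' }; D → L D B / D → L B on { 'a' }; A → D D A / A → a on { 'a' }

FIRST sets of the non-terminals at (or reachable through a nullable prefix from) the front of some alternative:
  FIRST(A) = { 'a' }
  FIRST(L) = { 'a' }
  FIRST(D) = { 'a' }

Productions for D:
  D → A id: FIRST = { 'a' }
  D → L D B: FIRST = { 'a' }
  D → L B: FIRST = { 'a' }
Productions for A:
  A → D D A: FIRST = { 'a' }
  A → a: FIRST = { 'a' }
B, L have only one production, so no FIRST/FIRST conflict is possible there.

Conflict for D: D → A id and D → L D B
  Overlap: { 'a' }
Conflict for D: D → A id and D → L B
  Overlap: { 'a' }
Conflict for D: D → L D B and D → L B
  Overlap: { 'a' }
Conflict for A: A → D D A and A → a
  Overlap: { 'a' }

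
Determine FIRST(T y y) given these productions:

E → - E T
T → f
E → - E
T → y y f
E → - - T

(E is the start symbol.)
FIRST sets of the non-terminals involved (from the grammar, by fixed-point iteration):
  FIRST(T) = { 'f', 'y' }

To compute FIRST(T y y), process the symbols left to right:
Symbol T is a non-terminal. Add FIRST(T) \ {ε} = { 'f', 'y' }
T is not nullable (ε ∉ FIRST(T)), so stop here.
FIRST(T y y) = { 'f', 'y' }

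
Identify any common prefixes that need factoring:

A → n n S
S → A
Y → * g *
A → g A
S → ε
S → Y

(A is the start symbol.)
No, left-factoring is not needed

Left-factoring is needed when two productions for the same non-terminal
share a common prefix on the right-hand side.

Productions for A:
  A → n n S
  A → g A
Productions for S:
  S → A
  S → ε
  S → Y

No common prefixes found.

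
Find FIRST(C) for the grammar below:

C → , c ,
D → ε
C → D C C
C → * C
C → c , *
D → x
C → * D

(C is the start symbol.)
{ '*', ',', 'c', 'x' }

To compute FIRST(C), examine every production with C on the left-hand side, reading each right-hand side left to right until a non-nullable symbol is reached.

FIRST sets of the other non-terminals involved (by the same procedure, iterated to a fixed point):
  FIRST(D) = { 'x', ε }

From C → , c ,:
  - ',' is a terminal: add ',' and stop
From C → D C C:
  - D is a non-terminal: add FIRST(D) \ {ε} = { 'x' }
    D is nullable, so continue to the next symbol
  - C is the symbol being defined: contributes nothing new
    C is not nullable, so stop
From C → * C:
  - '*' is a terminal: add '*' and stop
From C → c , *:
  - c is a terminal: add 'c' and stop
From C → * D:
  - '*' is a terminal: add '*' and stop

Collecting: FIRST(C) = { '*', ',', 'c', 'x' }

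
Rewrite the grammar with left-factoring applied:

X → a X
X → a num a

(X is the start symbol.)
X → a X'
X' → X
X' → num a

Left-factoring transforms A → αβ₁ | αβ₂ into A → αA' and A' → β₁ | β₂
(α is the longest common prefix among the alternatives). Repeat until
no nonterminal has two alternatives with a common prefix.

Round 1: X has alternatives sharing prefix 'a'. Introduce X': X → a X'
  Add: X' → X
  Add: X' → num a

No remaining common prefixes — done.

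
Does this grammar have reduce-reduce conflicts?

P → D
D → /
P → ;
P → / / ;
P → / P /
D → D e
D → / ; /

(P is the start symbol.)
Yes — I11: [P → / / ; .] vs [P → ; .]

Augment with P' → P and build the canonical LR(0) collection (I0 = CLOSURE({[P' → . P]}), then GOTO on every symbol after a dot until no new states appear). It has 12 states:
  I0: { [D → . / ; /], [D → . /], [D → . D e], [P → . / / ;], [P → . / P /], [P → . ;], [P → . D], [P' → . P] }  — shift
  I1: { [D → . / ; /], [D → . /], [D → . D e], [D → / . ; /], [D → / .], [P → . / / ;], [P → . / P /], [P → . ;], [P → . D], [P → / . / ;], [P → / . P /] }  — shift, reduce
  I2: { [P → ; .] }  — reduce
  I3: { [D → D . e], [P → D .] }  — shift, reduce
  I4: { [P' → P .] }  — accept
  I5: { [D → D e .] }  — reduce
  I6: { [D → . / ; /], [D → . /], [D → . D e], [D → / . ; /], [D → / .], [P → . / / ;], [P → . / P /], [P → . ;], [P → . D], [P → / . / ;], [P → / . P /], [P → / / . ;] }  — shift, reduce
  I7: { [D → / ; . /], [P → ; .] }  — shift, reduce
  I8: { [P → / P . /] }  — shift
  I9: { [P → / P / .] }  — reduce
  I10: { [D → / ; / .] }  — reduce
  I11: { [D → / ; . /], [P → / / ; .], [P → ; .] }  — shift, 2 reduces

I11 contains complete items [P → / / ; .], [P → ; .] — reduce-reduce conflict.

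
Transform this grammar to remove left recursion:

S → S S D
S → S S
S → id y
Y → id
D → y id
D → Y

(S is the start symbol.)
S → id y S'
S' → S D S'
S' → S S'
S' → ε
Y → id
D → y id
D → Y

S is directly left-recursive. The standard transformation for
  A → A α₁ | ... | A α_m | β₁ | ... | β_n
is
  A  → β₁ A' | ... | β_n A'
  A' → α₁ A' | ... | α_m A' | ε

S → id y becomes S → id y S'
S → S S D becomes S' → S D S'
S → S S becomes S' → S S'
Add S' → ε

Productions for other non-terminals are unchanged:
  Y → id
  D → y id
  D → Y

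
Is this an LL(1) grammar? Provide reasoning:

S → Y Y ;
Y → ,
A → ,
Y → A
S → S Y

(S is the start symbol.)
A grammar is LL(1) if for each non-terminal N with multiple productions, the predict sets of those productions are pairwise disjoint, where PREDICT(N → α) = (FIRST(α) \ {ε}) ∪ (FOLLOW(N) if α ⇒* ε).

Relevant sets:
  FIRST(Y) = { ',' }
  FIRST(S) = { ',' }
  FIRST(A) = { ',' }

For S:
  PREDICT(S → Y Y ';') = { ',' }
  PREDICT(S → S Y) = { ',' }
For Y:
  PREDICT(Y → ',') = { ',' }
  PREDICT(Y → A) = { ',' }
A has a single production, so nothing to check there.

Conflict found: Predict set conflict for S: { ',' }
The grammar is NOT LL(1).

Answer: No. Predict set conflict for S: { ',' }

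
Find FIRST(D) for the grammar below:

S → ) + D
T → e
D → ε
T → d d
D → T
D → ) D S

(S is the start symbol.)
{ ')', 'd', 'e', ε }

To compute FIRST(D), examine every production with D on the left-hand side, reading each right-hand side left to right until a non-nullable symbol is reached.

FIRST sets of the other non-terminals involved (by the same procedure, iterated to a fixed point):
  FIRST(T) = { 'd', 'e' }

From D → ε:
  - ε-production, so ε ∈ FIRST(D)
From D → T:
  - T is a non-terminal: add FIRST(T) \ {ε} = { 'd', 'e' }
    T is not nullable, so stop
From D → ) D S:
  - ')' is a terminal: add ')' and stop

Collecting: FIRST(D) = { ')', 'd', 'e', ε }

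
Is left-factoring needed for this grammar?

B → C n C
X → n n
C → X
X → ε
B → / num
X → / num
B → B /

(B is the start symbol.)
No, left-factoring is not needed

Left-factoring is needed when two productions for the same non-terminal
share a common prefix on the right-hand side.

Productions for B:
  B → C n C
  B → / num
  B → B /
Productions for X:
  X → n n
  X → ε
  X → / num

No common prefixes found.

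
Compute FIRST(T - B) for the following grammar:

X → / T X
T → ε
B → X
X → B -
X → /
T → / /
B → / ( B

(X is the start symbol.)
FIRST sets of the non-terminals involved (from the grammar, by fixed-point iteration):
  FIRST(T) = { '/', ε }

To compute FIRST(T - B), process the symbols left to right:
Symbol T is a non-terminal. Add FIRST(T) \ {ε} = { '/' }
T is nullable (ε ∈ FIRST(T)), continue to the next symbol.
Symbol - is a terminal. Add '-' and stop.
FIRST(T - B) = { '-', '/' }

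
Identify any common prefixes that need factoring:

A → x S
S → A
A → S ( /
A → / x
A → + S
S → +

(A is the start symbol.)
Left-factoring is needed when two productions for the same non-terminal
share a common prefix on the right-hand side.

Productions for A:
  A → x S
  A → S ( /
  A → / x
  A → + S
Productions for S:
  S → A
  S → +

No common prefixes found.

Answer: No, left-factoring is not needed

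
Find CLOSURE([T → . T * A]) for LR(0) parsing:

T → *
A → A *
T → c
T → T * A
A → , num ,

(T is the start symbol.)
{ [T → . *], [T → . T * A], [T → . c] }

Start with: [T → . T * A]
  [T → . T * A] has the dot before T: add [T → . *], [T → . c]
No further items can be added.

CLOSURE = { [T → . *], [T → . T * A], [T → . c] }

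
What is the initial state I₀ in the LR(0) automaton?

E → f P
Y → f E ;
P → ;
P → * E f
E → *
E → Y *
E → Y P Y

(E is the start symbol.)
First, augment the grammar with E' → E
I₀ = CLOSURE({ [E' → . E] }):
  [E' → . E] has the dot before E: add [E → . f P], [E → . *], [E → . Y *], [E → . Y P Y]
  [E → . Y *] has the dot before Y: add [Y → . f E ;]
No further items can be added.

I₀ = { [E → . *], [E → . Y *], [E → . Y P Y], [E → . f P], [E' → . E], [Y → . f E ;] }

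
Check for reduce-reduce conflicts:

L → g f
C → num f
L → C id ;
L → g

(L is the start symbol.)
Augment with L' → L and build the canonical LR(0) collection (I0 = CLOSURE({[L' → . L]}), then GOTO on every symbol after a dot until no new states appear). It has 9 states:
  I0: { [C → . num f], [L → . C id ;], [L → . g f], [L → . g], [L' → . L] }  — shift
  I1: { [L → C . id ;] }  — shift
  I2: { [L' → L .] }  — accept
  I3: { [L → g . f], [L → g .] }  — shift, reduce
  I4: { [C → num . f] }  — shift
  I5: { [C → num f .] }  — reduce
  I6: { [L → g f .] }  — reduce
  I7: { [L → C id . ;] }  — shift
  I8: { [L → C id ; .] }  — reduce

No state contains more than one complete item.

Answer: No reduce-reduce conflicts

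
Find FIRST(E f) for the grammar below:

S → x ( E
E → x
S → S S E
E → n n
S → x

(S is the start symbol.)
{ 'n', 'x' }

FIRST sets of the non-terminals involved (from the grammar, by fixed-point iteration):
  FIRST(E) = { 'n', 'x' }

To compute FIRST(E f), process the symbols left to right:
Symbol E is a non-terminal. Add FIRST(E) \ {ε} = { 'n', 'x' }
E is not nullable (ε ∉ FIRST(E)), so stop here.
FIRST(E f) = { 'n', 'x' }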